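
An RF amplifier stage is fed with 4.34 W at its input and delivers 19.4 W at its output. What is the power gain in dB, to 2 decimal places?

Power ratio → dB uses the 10·log₁₀ form:
10·log₁₀(19.4/4.34) = 10·log₁₀(4.470) = 6.50 dB.

6.50 dB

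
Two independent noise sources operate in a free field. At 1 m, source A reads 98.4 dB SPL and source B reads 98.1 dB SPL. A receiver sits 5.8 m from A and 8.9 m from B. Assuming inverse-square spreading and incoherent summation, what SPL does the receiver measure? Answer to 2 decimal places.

84.58 dB SPL

At the listener: L_A = 98.4 − 20·log₁₀(5.8) = 83.131 dB; L_B = 98.1 − 20·log₁₀(8.9) = 79.112 dB.
Combined: 10·log₁₀(10^(83.131/10)+10^(79.112/10)) = 84.58 dB SPL.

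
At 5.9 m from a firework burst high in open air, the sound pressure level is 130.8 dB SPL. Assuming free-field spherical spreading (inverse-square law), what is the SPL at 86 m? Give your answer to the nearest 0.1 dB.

For a point source in a free field, ΔL = −20·log₁₀(d₂/d₁).
ΔL = −20·log₁₀(86/5.9) = -23.27 dB, so L₂ = 130.8 + (-23.27) = 107.5 dB SPL.

107.5 dB SPL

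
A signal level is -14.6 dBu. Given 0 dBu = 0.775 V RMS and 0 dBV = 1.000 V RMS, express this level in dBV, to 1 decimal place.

The offset between the scales is 20·log₁₀(0.775/1.000) = −2.214 dB.
So dBV = -14.6 − 2.214 = -16.8 dBV.

-16.8 dBV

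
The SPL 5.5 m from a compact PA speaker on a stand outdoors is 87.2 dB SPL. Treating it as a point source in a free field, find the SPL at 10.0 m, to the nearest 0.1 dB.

82.0 dB SPL

Free-field point source: level drops by 20·log₁₀ of the distance ratio.
ΔL = −20·log₁₀(10.0/5.5) = -5.19 dB, so L₂ = 87.2 + (-5.19) = 82.0 dB SPL.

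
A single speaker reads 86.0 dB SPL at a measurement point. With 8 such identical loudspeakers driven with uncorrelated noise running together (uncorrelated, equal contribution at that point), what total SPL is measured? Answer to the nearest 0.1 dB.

8 equal incoherent sources raise the level by 10·log₁₀(8) = 9.03 dB.
L_total = 86.0 + 9.03 = 95.0 dB SPL.

95.0 dB SPL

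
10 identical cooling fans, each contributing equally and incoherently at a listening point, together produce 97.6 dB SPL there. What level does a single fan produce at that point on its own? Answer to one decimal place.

87.6 dB SPL

10 equal incoherent sources add 10·log₁₀(10) = 10.00 dB over one source.
L_one = 97.6 − 10.00 = 87.6 dB SPL.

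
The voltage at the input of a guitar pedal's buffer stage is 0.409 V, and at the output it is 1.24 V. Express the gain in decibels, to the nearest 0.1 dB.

For a voltage ratio, dB = 20·log₁₀(V₂/V₁).
20·log₁₀(1.24/0.409) = 20·log₁₀(3.032) = 9.6 dB.

9.6 dB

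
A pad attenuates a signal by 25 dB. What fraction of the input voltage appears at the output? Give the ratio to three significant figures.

0.0562

Voltage ratio = 10^(dB/20).
10^(-25/20) = 10^(-1.250) = 0.0562.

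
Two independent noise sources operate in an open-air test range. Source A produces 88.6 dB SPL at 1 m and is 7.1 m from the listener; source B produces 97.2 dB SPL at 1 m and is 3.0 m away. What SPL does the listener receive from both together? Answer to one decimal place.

87.8 dB SPL

At the listener: L_A = 88.6 − 20·log₁₀(7.1) = 71.57 dB; L_B = 97.2 − 20·log₁₀(3.0) = 87.66 dB.
Combined: 10·log₁₀(10^(71.57/10)+10^(87.66/10)) = 87.8 dB SPL.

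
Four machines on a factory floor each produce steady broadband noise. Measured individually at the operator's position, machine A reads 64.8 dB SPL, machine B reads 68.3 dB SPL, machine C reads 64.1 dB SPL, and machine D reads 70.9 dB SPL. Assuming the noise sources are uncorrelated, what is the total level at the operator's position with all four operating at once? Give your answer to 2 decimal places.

73.92 dB SPL

Add the sources as powers (linear), then convert back to dB:
L_total = 10·log₁₀(10^(64.8/10) + 10^(68.3/10) + 10^(64.1/10) + 10^(70.9/10)) = 10·log₁₀(24650000) = 73.92 dB SPL.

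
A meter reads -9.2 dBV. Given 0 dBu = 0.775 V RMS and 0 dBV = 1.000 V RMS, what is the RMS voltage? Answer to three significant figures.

0.347 V

V = 1.000 V × 10^(-9.2/20).
= 1.000 × 0.3467 = 0.347 V.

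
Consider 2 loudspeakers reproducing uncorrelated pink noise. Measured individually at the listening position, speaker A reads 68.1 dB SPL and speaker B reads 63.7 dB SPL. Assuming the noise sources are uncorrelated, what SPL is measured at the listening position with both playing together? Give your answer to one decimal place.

69.4 dB SPL

Uncorrelated sources add in intensity (power), not in dB.
L_total = 10·log₁₀(10^(68.1/10) + 10^(63.7/10)) = 10·log₁₀(8801000) = 69.4 dB SPL.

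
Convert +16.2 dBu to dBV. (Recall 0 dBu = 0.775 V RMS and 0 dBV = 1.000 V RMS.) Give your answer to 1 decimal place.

The offset between the scales is 20·log₁₀(0.775/1.000) = −2.214 dB.
So dBV = +16.2 − 2.214 = +14.0 dBV.

+14.0 dBV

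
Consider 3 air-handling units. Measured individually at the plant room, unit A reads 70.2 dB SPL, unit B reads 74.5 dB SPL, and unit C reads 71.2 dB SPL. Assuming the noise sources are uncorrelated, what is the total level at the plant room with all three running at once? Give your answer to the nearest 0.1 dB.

Add the sources as powers (linear), then convert back to dB:
L_total = 10·log₁₀(10^(70.2/10) + 10^(74.5/10) + 10^(71.2/10)) = 10·log₁₀(51840000) = 77.1 dB SPL.

77.1 dB SPL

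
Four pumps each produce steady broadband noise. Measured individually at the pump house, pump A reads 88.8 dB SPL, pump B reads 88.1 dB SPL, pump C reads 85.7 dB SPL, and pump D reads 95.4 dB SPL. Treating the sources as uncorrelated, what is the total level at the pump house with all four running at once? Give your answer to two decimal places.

97.20 dB SPL

Uncorrelated sources add in intensity (power), not in dB.
L_total = 10·log₁₀(10^(88.8/10) + 10^(88.1/10) + 10^(85.7/10) + 10^(95.4/10)) = 10·log₁₀(5243000000) = 97.20 dB SPL.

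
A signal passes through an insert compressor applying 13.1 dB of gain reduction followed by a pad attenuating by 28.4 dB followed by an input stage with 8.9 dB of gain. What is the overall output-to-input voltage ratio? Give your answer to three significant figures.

0.0234

Net gain = (−13.1) + (−28.4) + 8.9 = -32.6 dB.
Voltage ratio = 10^(-32.6/20) = 0.0234.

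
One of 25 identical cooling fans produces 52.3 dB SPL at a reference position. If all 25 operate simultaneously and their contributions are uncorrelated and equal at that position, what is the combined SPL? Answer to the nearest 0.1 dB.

25 equal incoherent sources raise the level by 10·log₁₀(25) = 13.98 dB.
L_total = 52.3 + 13.98 = 66.3 dB SPL.

66.3 dB SPL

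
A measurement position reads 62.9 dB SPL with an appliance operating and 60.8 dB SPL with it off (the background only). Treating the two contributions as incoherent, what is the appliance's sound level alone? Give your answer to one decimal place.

58.7 dB SPL

Background correction is a power subtraction:
L_src = 10·log₁₀(10^(62.9/10) − 10^(60.8/10)) = 10·log₁₀(747600) = 58.7 dB SPL.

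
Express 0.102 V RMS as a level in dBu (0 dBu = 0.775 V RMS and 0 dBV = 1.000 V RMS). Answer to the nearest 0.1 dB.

dBu = 20·log₁₀(V / 0.775 V).
20·log₁₀(0.102/0.775) = -17.6 dBu.

-17.6 dBu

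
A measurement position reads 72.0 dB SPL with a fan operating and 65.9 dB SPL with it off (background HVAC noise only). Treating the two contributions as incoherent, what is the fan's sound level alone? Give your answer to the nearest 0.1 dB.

Subtract intensities: L_src = 10·log₁₀(10^(L_total/10) − 10^(L_bg/10)).
L_src = 10·log₁₀(10^(72.0/10) − 10^(65.9/10)) = 10·log₁₀(11960000) = 70.8 dB SPL.

70.8 dB SPL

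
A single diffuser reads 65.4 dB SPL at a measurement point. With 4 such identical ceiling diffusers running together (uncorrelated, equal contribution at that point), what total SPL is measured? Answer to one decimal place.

4 equal incoherent sources raise the level by 10·log₁₀(4) = 6.02 dB.
L_total = 65.4 + 6.02 = 71.4 dB SPL.

71.4 dB SPL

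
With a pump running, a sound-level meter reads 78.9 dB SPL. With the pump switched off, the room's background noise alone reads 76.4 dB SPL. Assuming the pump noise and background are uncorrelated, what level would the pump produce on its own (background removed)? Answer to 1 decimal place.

Remove the background by subtracting linear intensities:
L_src = 10·log₁₀(10^(78.9/10) − 10^(76.4/10)) = 10·log₁₀(33970000) = 75.3 dB SPL.

75.3 dB SPL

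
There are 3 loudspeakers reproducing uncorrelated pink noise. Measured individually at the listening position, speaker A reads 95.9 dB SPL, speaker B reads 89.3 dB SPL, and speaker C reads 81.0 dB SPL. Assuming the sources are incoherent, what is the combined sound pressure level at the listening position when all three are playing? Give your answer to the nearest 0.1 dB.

96.9 dB SPL

Uncorrelated sources add in intensity (power), not in dB.
L_total = 10·log₁₀(10^(95.9/10) + 10^(89.3/10) + 10^(81.0/10)) = 10·log₁₀(4867000000) = 96.9 dB SPL.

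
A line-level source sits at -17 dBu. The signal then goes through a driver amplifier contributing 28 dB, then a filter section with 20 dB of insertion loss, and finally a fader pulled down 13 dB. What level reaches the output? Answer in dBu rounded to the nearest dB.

-22 dBu

In dB, series stages simply add:
-17 + 28 − 20 − 13 = -22 dBu.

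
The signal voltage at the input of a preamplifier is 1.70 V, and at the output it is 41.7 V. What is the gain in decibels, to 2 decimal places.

27.79 dB

For a voltage ratio, dB = 20·log₁₀(V₂/V₁).
20·log₁₀(41.7/1.70) = 20·log₁₀(24.53) = 27.79 dB.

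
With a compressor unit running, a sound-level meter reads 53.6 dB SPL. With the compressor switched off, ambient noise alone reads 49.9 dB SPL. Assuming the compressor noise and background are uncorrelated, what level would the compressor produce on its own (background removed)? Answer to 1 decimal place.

Background correction is a power subtraction:
L_src = 10·log₁₀(10^(53.6/10) − 10^(49.9/10)) = 10·log₁₀(131400) = 51.2 dB SPL.

51.2 dB SPL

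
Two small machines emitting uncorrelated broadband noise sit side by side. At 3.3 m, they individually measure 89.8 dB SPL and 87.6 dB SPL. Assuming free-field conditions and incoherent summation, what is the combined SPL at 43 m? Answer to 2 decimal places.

69.55 dB SPL

Combined at 3.3 m: 10·log₁₀(10^(89.8/10)+10^(87.6/10)) = 91.848 dB SPL.
Then apply −20·log₁₀(43/3.3) = -22.299 dB → 69.55 dB SPL.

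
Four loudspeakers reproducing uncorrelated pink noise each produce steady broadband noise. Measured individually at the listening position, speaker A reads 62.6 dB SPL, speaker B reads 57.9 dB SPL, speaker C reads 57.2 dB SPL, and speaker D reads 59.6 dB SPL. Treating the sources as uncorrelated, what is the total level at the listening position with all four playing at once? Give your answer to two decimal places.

65.88 dB SPL

Uncorrelated sources add in intensity (power), not in dB.
L_total = 10·log₁₀(10^(62.6/10) + 10^(57.9/10) + 10^(57.2/10) + 10^(59.6/10)) = 10·log₁₀(3873000) = 65.88 dB SPL.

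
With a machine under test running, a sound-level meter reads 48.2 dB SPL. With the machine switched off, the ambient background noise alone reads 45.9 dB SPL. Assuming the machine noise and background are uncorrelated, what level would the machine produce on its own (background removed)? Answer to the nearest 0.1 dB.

44.3 dB SPL

Background correction is a power subtraction:
L_src = 10·log₁₀(10^(48.2/10) − 10^(45.9/10)) = 10·log₁₀(27160) = 44.3 dB SPL.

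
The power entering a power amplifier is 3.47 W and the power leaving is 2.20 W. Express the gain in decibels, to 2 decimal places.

-1.98 dB

Power is a power quantity, so gain = 10·log₁₀(P_out/P_in).
10·log₁₀(2.20/3.47) = 10·log₁₀(0.6340) = -1.98 dB.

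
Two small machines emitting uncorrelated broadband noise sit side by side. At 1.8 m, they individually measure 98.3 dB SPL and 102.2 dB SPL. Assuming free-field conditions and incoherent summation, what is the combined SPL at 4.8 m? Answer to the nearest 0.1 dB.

95.2 dB SPL

Combined at 1.8 m: 10·log₁₀(10^(98.3/10)+10^(102.2/10)) = 103.68 dB SPL.
Then apply −20·log₁₀(4.8/1.8) = -8.52 dB → 95.2 dB SPL.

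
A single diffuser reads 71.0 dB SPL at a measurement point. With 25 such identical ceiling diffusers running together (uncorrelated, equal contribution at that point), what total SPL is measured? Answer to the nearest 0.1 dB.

25 equal incoherent sources raise the level by 10·log₁₀(25) = 13.98 dB.
L_total = 71.0 + 13.98 = 85.0 dB SPL.

85.0 dB SPL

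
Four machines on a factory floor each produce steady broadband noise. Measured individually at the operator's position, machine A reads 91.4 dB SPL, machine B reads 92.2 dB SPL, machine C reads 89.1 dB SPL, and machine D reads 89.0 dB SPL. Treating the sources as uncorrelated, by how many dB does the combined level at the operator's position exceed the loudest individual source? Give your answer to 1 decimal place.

Uncorrelated sources add in intensity (power), not in dB.
L_total = 10·log₁₀(10^(91.4/10) + 10^(92.2/10) + 10^(89.1/10) + 10^(89.0/10)) = 96.67 dB SPL.
Excess over the loudest (92.2 dB): 96.67 − 92.2 = 4.5 dB.

4.5 dB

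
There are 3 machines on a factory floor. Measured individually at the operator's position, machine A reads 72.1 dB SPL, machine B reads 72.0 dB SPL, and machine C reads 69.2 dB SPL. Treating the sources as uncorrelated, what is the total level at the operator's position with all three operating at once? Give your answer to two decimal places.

76.06 dB SPL

Incoherent sources sum as intensities:
L_total = 10·log₁₀(10^(72.1/10) + 10^(72.0/10) + 10^(69.2/10)) = 10·log₁₀(40380000) = 76.06 dB SPL.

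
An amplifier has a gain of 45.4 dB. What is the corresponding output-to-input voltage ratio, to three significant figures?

186

Voltage ratio = 10^(dB/20).
10^(45.4/20) = 10^(2.270) = 186.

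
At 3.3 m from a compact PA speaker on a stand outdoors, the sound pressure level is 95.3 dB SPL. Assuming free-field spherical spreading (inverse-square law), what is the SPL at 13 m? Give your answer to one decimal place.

For a point source in a free field, ΔL = −20·log₁₀(d₂/d₁).
ΔL = −20·log₁₀(13/3.3) = -11.91 dB, so L₂ = 95.3 + (-11.91) = 83.4 dB SPL.

83.4 dB SPL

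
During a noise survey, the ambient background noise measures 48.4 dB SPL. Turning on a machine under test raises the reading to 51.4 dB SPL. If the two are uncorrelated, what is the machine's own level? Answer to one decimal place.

48.4 dB SPL

Subtract intensities: L_src = 10·log₁₀(10^(L_total/10) − 10^(L_bg/10)).
L_src = 10·log₁₀(10^(51.4/10) − 10^(48.4/10)) = 10·log₁₀(68860) = 48.4 dB SPL.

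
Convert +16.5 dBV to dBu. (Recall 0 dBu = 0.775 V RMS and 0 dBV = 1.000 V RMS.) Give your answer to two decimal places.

+18.71 dBu

The offset between the scales is 20·log₁₀(0.775/1.000) = −2.214 dB.
So dBu = +16.5 + 2.214 = +18.71 dBu.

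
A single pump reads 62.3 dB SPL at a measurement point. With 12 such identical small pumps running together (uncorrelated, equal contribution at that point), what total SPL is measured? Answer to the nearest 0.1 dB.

73.1 dB SPL

12 equal incoherent sources raise the level by 10·log₁₀(12) = 10.79 dB.
L_total = 62.3 + 10.79 = 73.1 dB SPL.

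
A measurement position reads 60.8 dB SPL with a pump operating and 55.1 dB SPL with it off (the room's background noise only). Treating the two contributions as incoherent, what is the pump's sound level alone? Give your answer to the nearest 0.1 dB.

Background correction is a power subtraction:
L_src = 10·log₁₀(10^(60.8/10) − 10^(55.1/10)) = 10·log₁₀(878700) = 59.4 dB SPL.

59.4 dB SPL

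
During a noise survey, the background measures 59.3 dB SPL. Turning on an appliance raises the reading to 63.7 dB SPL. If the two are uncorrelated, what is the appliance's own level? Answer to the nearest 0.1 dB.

Background correction is a power subtraction:
L_src = 10·log₁₀(10^(63.7/10) − 10^(59.3/10)) = 10·log₁₀(1493000) = 61.7 dB SPL.

61.7 dB SPL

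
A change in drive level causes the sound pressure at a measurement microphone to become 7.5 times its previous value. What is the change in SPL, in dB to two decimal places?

17.50 dB

SPL change from a pressure ratio uses the 20·log₁₀ form:
20·log₁₀(7.5) = 17.50 dB.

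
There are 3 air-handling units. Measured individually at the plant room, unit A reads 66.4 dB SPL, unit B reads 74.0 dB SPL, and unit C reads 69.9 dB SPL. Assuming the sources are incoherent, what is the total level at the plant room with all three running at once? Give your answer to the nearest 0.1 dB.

75.9 dB SPL

Incoherent sources sum as intensities:
L_total = 10·log₁₀(10^(66.4/10) + 10^(74.0/10) + 10^(69.9/10)) = 10·log₁₀(39260000) = 75.9 dB SPL.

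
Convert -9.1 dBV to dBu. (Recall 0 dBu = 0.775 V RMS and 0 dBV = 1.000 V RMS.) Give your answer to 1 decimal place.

-6.9 dBu

The offset between the scales is 20·log₁₀(0.775/1.000) = −2.214 dB.
So dBu = -9.1 + 2.214 = -6.9 dBu.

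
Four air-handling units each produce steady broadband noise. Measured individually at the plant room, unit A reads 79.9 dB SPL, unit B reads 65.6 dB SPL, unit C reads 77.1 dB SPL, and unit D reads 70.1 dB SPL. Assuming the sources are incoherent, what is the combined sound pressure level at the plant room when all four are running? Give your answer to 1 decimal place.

Uncorrelated sources add in intensity (power), not in dB.
L_total = 10·log₁₀(10^(79.9/10) + 10^(65.6/10) + 10^(77.1/10) + 10^(70.1/10)) = 10·log₁₀(162900000) = 82.1 dB SPL.

82.1 dB SPL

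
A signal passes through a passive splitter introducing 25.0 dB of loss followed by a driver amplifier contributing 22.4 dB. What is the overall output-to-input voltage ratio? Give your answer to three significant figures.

0.741

Net gain = (−25.0) + 22.4 = -2.6 dB.
Voltage ratio = 10^(-2.6/20) = 0.741.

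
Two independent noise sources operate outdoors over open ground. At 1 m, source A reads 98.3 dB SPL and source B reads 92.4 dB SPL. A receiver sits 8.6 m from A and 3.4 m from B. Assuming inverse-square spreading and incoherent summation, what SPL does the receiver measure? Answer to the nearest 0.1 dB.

At the listener: L_A = 98.3 − 20·log₁₀(8.6) = 79.61 dB; L_B = 92.4 − 20·log₁₀(3.4) = 81.77 dB.
Combined: 10·log₁₀(10^(79.61/10)+10^(81.77/10)) = 83.8 dB SPL.

83.8 dB SPL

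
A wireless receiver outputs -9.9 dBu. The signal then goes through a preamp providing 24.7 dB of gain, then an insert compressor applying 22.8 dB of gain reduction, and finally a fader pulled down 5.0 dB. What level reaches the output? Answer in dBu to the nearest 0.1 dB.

Cascaded gains and losses add directly in dB.
-9.9 + 24.7 − 22.8 − 5.0 = -13.0 dBu.

-13.0 dBu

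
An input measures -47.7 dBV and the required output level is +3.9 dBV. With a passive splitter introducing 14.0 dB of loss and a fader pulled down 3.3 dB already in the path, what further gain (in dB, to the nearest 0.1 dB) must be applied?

68.9 dB

The required make-up gain is the shortfall in the dB sum.
G = +3.9 − (-47.7) + 14.0 + 3.3 = 68.9 dB.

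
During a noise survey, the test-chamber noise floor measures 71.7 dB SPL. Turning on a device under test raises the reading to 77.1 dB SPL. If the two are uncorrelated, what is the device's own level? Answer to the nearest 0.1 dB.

75.6 dB SPL

Subtract intensities: L_src = 10·log₁₀(10^(L_total/10) − 10^(L_bg/10)).
L_src = 10·log₁₀(10^(77.1/10) − 10^(71.7/10)) = 10·log₁₀(36500000) = 75.6 dB SPL.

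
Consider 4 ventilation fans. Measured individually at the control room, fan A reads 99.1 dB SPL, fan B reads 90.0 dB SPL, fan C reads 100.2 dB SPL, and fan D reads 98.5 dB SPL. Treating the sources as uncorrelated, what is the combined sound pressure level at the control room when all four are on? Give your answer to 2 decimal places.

104.26 dB SPL

Incoherent sources sum as intensities:
L_total = 10·log₁₀(10^(99.1/10) + 10^(90.0/10) + 10^(100.2/10) + 10^(98.5/10)) = 10·log₁₀(26679000000) = 104.26 dB SPL.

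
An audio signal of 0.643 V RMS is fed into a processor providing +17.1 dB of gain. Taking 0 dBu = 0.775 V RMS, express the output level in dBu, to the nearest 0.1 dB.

+15.5 dBu

Input level: 20·log₁₀(0.643/0.775) = -1.62 dBu.
Output: -1.62 + 17.1 = +15.5 dBu.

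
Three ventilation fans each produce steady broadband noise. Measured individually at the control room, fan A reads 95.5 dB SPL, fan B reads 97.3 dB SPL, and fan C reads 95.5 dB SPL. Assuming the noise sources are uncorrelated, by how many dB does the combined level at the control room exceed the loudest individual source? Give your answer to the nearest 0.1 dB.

Uncorrelated sources add in intensity (power), not in dB.
L_total = 10·log₁₀(10^(95.5/10) + 10^(97.3/10) + 10^(95.5/10)) = 100.96 dB SPL.
Excess over the loudest (97.3 dB): 100.96 − 97.3 = 3.7 dB.

3.7 dB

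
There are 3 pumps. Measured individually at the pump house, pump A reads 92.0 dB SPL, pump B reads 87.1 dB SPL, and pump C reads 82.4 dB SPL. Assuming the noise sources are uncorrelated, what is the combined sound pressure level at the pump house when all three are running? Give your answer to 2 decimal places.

Add the sources as powers (linear), then convert back to dB:
L_total = 10·log₁₀(10^(92.0/10) + 10^(87.1/10) + 10^(82.4/10)) = 10·log₁₀(2272000000) = 93.56 dB SPL.

93.56 dB SPL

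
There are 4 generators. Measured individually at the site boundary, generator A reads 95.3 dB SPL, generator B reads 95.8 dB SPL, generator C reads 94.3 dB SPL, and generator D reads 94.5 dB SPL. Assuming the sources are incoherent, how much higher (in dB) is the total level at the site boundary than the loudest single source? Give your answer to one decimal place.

5.2 dB

Add the sources as powers (linear), then convert back to dB:
L_total = 10·log₁₀(10^(95.3/10) + 10^(95.8/10) + 10^(94.3/10) + 10^(94.5/10)) = 101.04 dB SPL.
Excess over the loudest (95.8 dB): 101.04 − 95.8 = 5.2 dB.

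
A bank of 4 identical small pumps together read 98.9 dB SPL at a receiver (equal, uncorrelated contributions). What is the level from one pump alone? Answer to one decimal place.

4 equal incoherent sources add 10·log₁₀(4) = 6.02 dB over one source.
L_one = 98.9 − 6.02 = 92.9 dB SPL.

92.9 dB SPL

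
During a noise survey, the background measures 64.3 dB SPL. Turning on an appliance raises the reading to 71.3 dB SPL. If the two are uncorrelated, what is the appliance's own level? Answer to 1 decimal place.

70.3 dB SPL

Background correction is a power subtraction:
L_src = 10·log₁₀(10^(71.3/10) − 10^(64.3/10)) = 10·log₁₀(10800000) = 70.3 dB SPL.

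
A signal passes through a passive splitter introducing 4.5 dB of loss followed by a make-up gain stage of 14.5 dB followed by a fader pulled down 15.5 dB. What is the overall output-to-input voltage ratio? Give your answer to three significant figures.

Net gain = (−4.5) + 14.5 + (−15.5) = -5.5 dB.
Voltage ratio = 10^(-5.5/20) = 0.531.

0.531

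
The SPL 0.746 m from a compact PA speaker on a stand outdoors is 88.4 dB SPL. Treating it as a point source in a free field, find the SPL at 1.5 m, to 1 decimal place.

Free-field point source: level drops by 20·log₁₀ of the distance ratio.
ΔL = −20·log₁₀(1.5/0.746) = -6.07 dB, so L₂ = 88.4 + (-6.07) = 82.3 dB SPL.

82.3 dB SPL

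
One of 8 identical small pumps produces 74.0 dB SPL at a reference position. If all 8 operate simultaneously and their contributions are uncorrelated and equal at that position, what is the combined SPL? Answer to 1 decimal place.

83.0 dB SPL

8 equal incoherent sources raise the level by 10·log₁₀(8) = 9.03 dB.
L_total = 74.0 + 9.03 = 83.0 dB SPL.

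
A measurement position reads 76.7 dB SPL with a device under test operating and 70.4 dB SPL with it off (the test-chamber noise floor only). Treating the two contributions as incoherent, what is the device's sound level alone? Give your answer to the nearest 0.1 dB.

Background correction is a power subtraction:
L_src = 10·log₁₀(10^(76.7/10) − 10^(70.4/10)) = 10·log₁₀(35810000) = 75.5 dB SPL.

75.5 dB SPL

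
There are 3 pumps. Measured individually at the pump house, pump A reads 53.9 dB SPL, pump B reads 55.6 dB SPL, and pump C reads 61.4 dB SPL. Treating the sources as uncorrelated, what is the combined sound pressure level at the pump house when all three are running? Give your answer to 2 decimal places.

62.99 dB SPL

Uncorrelated sources add in intensity (power), not in dB.
L_total = 10·log₁₀(10^(53.9/10) + 10^(55.6/10) + 10^(61.4/10)) = 10·log₁₀(1989000) = 62.99 dB SPL.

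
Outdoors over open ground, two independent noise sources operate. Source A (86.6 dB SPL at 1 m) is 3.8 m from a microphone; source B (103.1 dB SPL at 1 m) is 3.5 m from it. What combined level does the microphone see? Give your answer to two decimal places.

At the listener: L_A = 86.6 − 20·log₁₀(3.8) = 75.004 dB; L_B = 103.1 − 20·log₁₀(3.5) = 92.219 dB.
Combined: 10·log₁₀(10^(75.004/10)+10^(92.219/10)) = 92.30 dB SPL.

92.30 dB SPL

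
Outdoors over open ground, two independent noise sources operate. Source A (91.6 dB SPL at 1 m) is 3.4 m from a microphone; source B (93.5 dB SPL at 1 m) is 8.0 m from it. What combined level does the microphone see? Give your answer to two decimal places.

82.04 dB SPL

At the listener: L_A = 91.6 − 20·log₁₀(3.4) = 80.970 dB; L_B = 93.5 − 20·log₁₀(8.0) = 75.438 dB.
Combined: 10·log₁₀(10^(80.970/10)+10^(75.438/10)) = 82.04 dB SPL.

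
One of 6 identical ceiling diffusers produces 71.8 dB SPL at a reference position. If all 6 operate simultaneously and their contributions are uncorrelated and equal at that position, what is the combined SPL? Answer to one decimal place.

6 equal incoherent sources raise the level by 10·log₁₀(6) = 7.78 dB.
L_total = 71.8 + 7.78 = 79.6 dB SPL.

79.6 dB SPL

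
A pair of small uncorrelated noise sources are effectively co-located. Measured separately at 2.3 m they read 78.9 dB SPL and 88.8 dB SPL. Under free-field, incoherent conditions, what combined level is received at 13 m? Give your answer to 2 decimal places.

Combined at 2.3 m: 10·log₁₀(10^(78.9/10)+10^(88.8/10)) = 89.223 dB SPL.
Then apply −20·log₁₀(13/2.3) = -15.044 dB → 74.18 dB SPL.

74.18 dB SPL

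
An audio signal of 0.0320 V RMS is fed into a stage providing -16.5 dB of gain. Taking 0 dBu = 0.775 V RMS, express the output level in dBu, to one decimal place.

Input level: 20·log₁₀(0.0320/0.775) = -27.68 dBu.
Output: -27.68 − 16.5 = -44.2 dBu.

-44.2 dBu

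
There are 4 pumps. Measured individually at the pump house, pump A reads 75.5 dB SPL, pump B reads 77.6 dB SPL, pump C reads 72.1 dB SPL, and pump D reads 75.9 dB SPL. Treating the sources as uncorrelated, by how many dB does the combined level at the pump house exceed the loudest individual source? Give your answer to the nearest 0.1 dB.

4.1 dB

Uncorrelated sources add in intensity (power), not in dB.
L_total = 10·log₁₀(10^(75.5/10) + 10^(77.6/10) + 10^(72.1/10) + 10^(75.9/10)) = 81.71 dB SPL.
Excess over the loudest (77.6 dB): 81.71 − 77.6 = 4.1 dB.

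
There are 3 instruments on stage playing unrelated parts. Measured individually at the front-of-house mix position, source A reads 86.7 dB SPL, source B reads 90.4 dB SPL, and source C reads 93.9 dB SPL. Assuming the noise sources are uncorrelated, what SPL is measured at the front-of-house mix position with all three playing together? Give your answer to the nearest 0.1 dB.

96.0 dB SPL

Incoherent sources sum as intensities:
L_total = 10·log₁₀(10^(86.7/10) + 10^(90.4/10) + 10^(93.9/10)) = 10·log₁₀(4019000000) = 96.0 dB SPL.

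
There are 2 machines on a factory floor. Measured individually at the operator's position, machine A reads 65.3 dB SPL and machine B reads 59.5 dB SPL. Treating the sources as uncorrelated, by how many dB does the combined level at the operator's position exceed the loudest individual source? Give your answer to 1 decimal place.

Add the sources as powers (linear), then convert back to dB:
L_total = 10·log₁₀(10^(65.3/10) + 10^(59.5/10)) = 66.31 dB SPL.
Excess over the loudest (65.3 dB): 66.31 − 65.3 = 1.0 dB.

1.0 dB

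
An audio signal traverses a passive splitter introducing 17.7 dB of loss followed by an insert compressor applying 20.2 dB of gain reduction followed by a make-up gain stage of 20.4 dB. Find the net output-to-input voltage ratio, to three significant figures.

Net gain = (−17.7) + (−20.2) + 20.4 = -17.5 dB.
Voltage ratio = 10^(-17.5/20) = 0.133.

0.133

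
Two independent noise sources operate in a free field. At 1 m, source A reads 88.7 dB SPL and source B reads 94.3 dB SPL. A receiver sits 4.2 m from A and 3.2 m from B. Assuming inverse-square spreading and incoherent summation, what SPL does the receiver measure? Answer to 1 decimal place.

84.8 dB SPL

At the listener: L_A = 88.7 − 20·log₁₀(4.2) = 76.24 dB; L_B = 94.3 − 20·log₁₀(3.2) = 84.20 dB.
Combined: 10·log₁₀(10^(76.24/10)+10^(84.20/10)) = 84.8 dB SPL.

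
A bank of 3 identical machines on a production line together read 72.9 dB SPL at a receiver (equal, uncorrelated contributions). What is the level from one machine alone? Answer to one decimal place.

68.1 dB SPL

3 equal incoherent sources add 10·log₁₀(3) = 4.77 dB over one source.
L_one = 72.9 − 4.77 = 68.1 dB SPL.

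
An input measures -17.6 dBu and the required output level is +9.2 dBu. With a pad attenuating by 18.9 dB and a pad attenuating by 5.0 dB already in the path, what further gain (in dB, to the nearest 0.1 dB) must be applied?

50.7 dB

The required make-up gain is the shortfall in the dB sum.
G = +9.2 − (-17.6) + 18.9 + 5.0 = 50.7 dB.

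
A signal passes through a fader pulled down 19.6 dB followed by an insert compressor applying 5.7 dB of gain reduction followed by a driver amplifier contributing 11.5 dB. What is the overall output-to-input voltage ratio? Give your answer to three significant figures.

0.204

Net gain = (−19.6) + (−5.7) + 11.5 = -13.8 dB.
Voltage ratio = 10^(-13.8/20) = 0.204.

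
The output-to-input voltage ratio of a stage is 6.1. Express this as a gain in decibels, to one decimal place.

15.7 dB

Voltage is an amplitude quantity, so gain = 20·log₁₀(V_out/V_in).
20·log₁₀(6.1) = 15.7 dB.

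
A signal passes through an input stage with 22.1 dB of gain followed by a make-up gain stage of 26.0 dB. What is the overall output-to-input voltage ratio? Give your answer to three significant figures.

Net gain = 22.1 + 26.0 = 48.1 dB.
Voltage ratio = 10^(48.1/20) = 254.

254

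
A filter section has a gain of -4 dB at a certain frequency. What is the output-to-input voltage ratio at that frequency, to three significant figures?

0.631

Voltage ratio = 10^(dB/20).
10^(-4/20) = 10^(-0.2000) = 0.631.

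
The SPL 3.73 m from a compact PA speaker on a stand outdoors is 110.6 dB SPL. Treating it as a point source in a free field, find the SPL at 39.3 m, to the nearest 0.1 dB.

90.1 dB SPL

Inverse-square spreading gives ΔL = −20·log₁₀(d₂/d₁).
ΔL = −20·log₁₀(39.3/3.73) = -20.45 dB, so L₂ = 110.6 + (-20.45) = 90.1 dB SPL.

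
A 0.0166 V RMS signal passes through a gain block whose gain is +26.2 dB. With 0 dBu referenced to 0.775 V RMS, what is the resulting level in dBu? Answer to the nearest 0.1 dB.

Input level: 20·log₁₀(0.0166/0.775) = -33.38 dBu.
Output: -33.38 + 26.2 = -7.2 dBu.

-7.2 dBu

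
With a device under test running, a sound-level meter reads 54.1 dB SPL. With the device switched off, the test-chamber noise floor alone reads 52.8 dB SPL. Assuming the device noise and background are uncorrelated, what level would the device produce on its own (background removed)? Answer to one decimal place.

Background correction is a power subtraction:
L_src = 10·log₁₀(10^(54.1/10) − 10^(52.8/10)) = 10·log₁₀(66490) = 48.2 dB SPL.

48.2 dB SPL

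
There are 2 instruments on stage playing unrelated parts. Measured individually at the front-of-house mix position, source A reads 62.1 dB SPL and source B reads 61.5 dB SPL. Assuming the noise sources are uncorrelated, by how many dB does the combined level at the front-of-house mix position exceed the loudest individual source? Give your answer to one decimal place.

Incoherent sources sum as intensities:
L_total = 10·log₁₀(10^(62.1/10) + 10^(61.5/10)) = 64.82 dB SPL.
Excess over the loudest (62.1 dB): 64.82 − 62.1 = 2.7 dB.

2.7 dB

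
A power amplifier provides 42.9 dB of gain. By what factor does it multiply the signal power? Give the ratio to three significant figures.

Power ratio = 10^(dB/10).
10^(42.9/10) = 10^(4.290) = 19500.

19500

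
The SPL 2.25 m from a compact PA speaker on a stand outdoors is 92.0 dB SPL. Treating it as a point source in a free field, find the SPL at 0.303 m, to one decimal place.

For a point source in a free field, ΔL = −20·log₁₀(d₂/d₁).
ΔL = −20·log₁₀(0.303/2.25) = 17.41 dB, so L₂ = 92.0 + (17.41) = 109.4 dB SPL.

109.4 dB SPL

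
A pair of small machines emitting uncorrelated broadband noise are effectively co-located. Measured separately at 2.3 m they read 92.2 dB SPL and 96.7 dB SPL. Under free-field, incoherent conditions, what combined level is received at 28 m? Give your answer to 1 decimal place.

Combined at 2.3 m: 10·log₁₀(10^(92.2/10)+10^(96.7/10)) = 98.02 dB SPL.
Then apply −20·log₁₀(28/2.3) = -21.71 dB → 76.3 dB SPL.

76.3 dB SPL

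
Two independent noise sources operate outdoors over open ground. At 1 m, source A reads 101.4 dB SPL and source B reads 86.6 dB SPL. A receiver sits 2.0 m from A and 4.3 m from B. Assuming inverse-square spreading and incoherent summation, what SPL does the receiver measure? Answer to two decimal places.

At the listener: L_A = 101.4 − 20·log₁₀(2.0) = 95.379 dB; L_B = 86.6 − 20·log₁₀(4.3) = 73.931 dB.
Combined: 10·log₁₀(10^(95.379/10)+10^(73.931/10)) = 95.41 dB SPL.

95.41 dB SPL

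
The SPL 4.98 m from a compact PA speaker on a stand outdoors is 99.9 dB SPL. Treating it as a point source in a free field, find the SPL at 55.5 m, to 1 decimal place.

For a point source in a free field, ΔL = −20·log₁₀(d₂/d₁).
ΔL = −20·log₁₀(55.5/4.98) = -20.94 dB, so L₂ = 99.9 + (-20.94) = 79.0 dB SPL.

79.0 dB SPL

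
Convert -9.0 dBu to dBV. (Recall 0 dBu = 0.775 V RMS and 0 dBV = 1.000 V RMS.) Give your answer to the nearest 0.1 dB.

-11.2 dBV

The offset between the scales is 20·log₁₀(0.775/1.000) = −2.214 dB.
So dBV = -9.0 − 2.214 = -11.2 dBV.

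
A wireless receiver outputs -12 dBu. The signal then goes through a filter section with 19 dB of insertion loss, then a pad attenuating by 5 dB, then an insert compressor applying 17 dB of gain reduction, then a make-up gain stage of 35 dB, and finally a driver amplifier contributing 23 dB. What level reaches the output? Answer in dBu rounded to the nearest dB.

+5 dBu

Cascaded gains and losses add directly in dB.
-12 − 19 − 5 − 17 + 35 + 23 = +5 dBu.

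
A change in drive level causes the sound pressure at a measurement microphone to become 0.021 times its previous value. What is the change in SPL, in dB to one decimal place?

SPL change from a pressure ratio uses the 20·log₁₀ form:
20·log₁₀(0.021) = -33.6 dB.

-33.6 dB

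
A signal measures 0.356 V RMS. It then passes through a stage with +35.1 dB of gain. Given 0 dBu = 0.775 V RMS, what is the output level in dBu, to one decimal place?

+28.3 dBu

Input level: 20·log₁₀(0.356/0.775) = -6.76 dBu.
Output: -6.76 + 35.1 = +28.3 dBu.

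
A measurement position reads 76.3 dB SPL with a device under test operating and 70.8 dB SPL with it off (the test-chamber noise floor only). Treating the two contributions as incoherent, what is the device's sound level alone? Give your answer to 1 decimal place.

74.9 dB SPL

Background correction is a power subtraction:
L_src = 10·log₁₀(10^(76.3/10) − 10^(70.8/10)) = 10·log₁₀(30640000) = 74.9 dB SPL.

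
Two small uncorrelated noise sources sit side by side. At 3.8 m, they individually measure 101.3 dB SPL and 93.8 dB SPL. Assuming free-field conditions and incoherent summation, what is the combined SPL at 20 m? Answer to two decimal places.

Combined at 3.8 m: 10·log₁₀(10^(101.3/10)+10^(93.8/10)) = 102.011 dB SPL.
Then apply −20·log₁₀(20/3.8) = -14.425 dB → 87.59 dB SPL.

87.59 dB SPL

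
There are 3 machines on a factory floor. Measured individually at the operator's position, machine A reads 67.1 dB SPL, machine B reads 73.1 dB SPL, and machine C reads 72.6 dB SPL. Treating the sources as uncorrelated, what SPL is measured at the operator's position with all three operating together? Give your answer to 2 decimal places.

76.41 dB SPL

Incoherent sources sum as intensities:
L_total = 10·log₁₀(10^(67.1/10) + 10^(73.1/10) + 10^(72.6/10)) = 10·log₁₀(43740000) = 76.41 dB SPL.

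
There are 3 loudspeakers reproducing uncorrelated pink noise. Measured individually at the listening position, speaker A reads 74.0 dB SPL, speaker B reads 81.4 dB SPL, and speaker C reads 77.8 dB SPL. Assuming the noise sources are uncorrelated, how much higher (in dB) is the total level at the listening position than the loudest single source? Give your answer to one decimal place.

Incoherent sources sum as intensities:
L_total = 10·log₁₀(10^(74.0/10) + 10^(81.4/10) + 10^(77.8/10)) = 83.49 dB SPL.
Excess over the loudest (81.4 dB): 83.49 − 81.4 = 2.1 dB.

2.1 dB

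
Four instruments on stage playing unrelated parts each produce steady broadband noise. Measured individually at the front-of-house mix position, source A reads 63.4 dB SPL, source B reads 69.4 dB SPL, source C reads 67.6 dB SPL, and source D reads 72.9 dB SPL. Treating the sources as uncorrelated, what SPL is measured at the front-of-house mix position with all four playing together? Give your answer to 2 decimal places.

Incoherent sources sum as intensities:
L_total = 10·log₁₀(10^(63.4/10) + 10^(69.4/10) + 10^(67.6/10) + 10^(72.9/10)) = 10·log₁₀(36150000) = 75.58 dB SPL.

75.58 dB SPL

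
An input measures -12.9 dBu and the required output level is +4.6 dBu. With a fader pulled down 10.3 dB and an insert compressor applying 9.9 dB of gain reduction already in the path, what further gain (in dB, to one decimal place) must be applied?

37.7 dB

The required make-up gain is the shortfall in the dB sum.
G = +4.6 − (-12.9) + 10.3 + 9.9 = 37.7 dB.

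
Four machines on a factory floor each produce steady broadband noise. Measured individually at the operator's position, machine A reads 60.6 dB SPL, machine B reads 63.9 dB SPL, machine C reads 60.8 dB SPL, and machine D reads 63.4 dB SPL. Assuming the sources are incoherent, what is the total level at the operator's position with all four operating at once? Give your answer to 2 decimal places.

68.45 dB SPL

Incoherent sources sum as intensities:
L_total = 10·log₁₀(10^(60.6/10) + 10^(63.9/10) + 10^(60.8/10) + 10^(63.4/10)) = 10·log₁₀(6993000) = 68.45 dB SPL.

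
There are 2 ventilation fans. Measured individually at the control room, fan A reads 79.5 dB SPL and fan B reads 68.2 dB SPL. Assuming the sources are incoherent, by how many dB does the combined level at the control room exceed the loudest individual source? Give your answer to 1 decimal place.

0.3 dB

Incoherent sources sum as intensities:
L_total = 10·log₁₀(10^(79.5/10) + 10^(68.2/10)) = 79.81 dB SPL.
Excess over the loudest (79.5 dB): 79.81 − 79.5 = 0.3 dB.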